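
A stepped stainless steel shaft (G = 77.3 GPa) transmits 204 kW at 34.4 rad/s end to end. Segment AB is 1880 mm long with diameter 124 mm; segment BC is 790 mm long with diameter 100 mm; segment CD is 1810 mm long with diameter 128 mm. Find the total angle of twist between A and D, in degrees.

ω = 34.4 rad/s, so T = P/ω = 204×10³ / 34.40 = 5930 N·m.
J_AB = π(0.124)⁴/32 = 2.32×10^-5 m⁴; J_BC = π(0.100)⁴/32 = 9.82×10^-6 m⁴; J_CD = π(0.128)⁴/32 = 2.64×10^-5 m⁴.
θ = (T/G)·Σ L_i/J_i = (5930/77.3×10⁹)·(1.88/2.32×10^-5 + 0.790/9.82×10^-6 + 1.81/2.64×10^-5) = 0.01766 rad.

1.01°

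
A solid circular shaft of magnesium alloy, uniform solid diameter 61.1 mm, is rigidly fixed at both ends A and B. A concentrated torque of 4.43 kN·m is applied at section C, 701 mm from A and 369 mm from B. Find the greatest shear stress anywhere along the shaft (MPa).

With uniform GJ and both ends fixed, compatibility θ_AC = θ_CB gives T_A·a = T_B·b, together with T_A + T_B = T₀.
T_A = T₀·b/(a+b) = 4430·369/1070 = 1528 N·m; T_B = 2902 N·m.
τ in each portion: τ_AC = 3.41×10^7 Pa, τ_CB = 6.48×10^7 Pa; maximum is in CB.
τ_max = T_CB·r/J = 2902·0.0306/1.37×10^-6 = 6.480×10^7 Pa.

64.8 MPa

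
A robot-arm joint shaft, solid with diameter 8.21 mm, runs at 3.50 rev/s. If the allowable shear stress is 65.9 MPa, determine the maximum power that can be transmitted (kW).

0.157 kW

J = πd⁴/32 = π(0.00821)⁴/32 = 4.460×10^-10 m⁴.
T_max = τ_allow·J/r = 6.59×10^7 × 4.460×10^-10 / 0.00411 = 7.161 N·m.
ω = 2π·3.50 = 21.99 rad/s, so P_max = T_max·ω = 157.5 W.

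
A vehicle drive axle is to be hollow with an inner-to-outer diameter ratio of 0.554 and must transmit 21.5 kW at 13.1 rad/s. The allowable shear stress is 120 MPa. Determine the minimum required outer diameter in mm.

42.5 mm

ω = 13.1 rad/s, so T = P/ω = 21.5×10³ / 13.10 = 1641 N·m.
For a hollow shaft with d_i/d_o = 0.554: τ_max = 16T/(π d_o³ (1−k⁴)), so d_o = [16T/(π τ_allow (1−k⁴))]^(1/3) = [16·1641/(π·1.20×10^8·0.9058)]^(1/3) = 0.04252 m.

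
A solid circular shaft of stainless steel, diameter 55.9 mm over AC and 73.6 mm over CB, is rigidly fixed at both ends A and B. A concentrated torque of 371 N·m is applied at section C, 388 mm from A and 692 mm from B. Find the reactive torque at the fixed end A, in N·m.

138 N·m

Compatibility: T_A·a/J_AC = T_B·b/J_CB with T_A + T_B = T₀.
J_AC = 9.59×10^-7 m⁴, J_CB = 2.88×10^-6 m⁴, so T_A = T₀·(J_AC/a)/((J_AC/a)+(J_CB/b)) = 138.2 N·m, T_B = 232.8 N·m.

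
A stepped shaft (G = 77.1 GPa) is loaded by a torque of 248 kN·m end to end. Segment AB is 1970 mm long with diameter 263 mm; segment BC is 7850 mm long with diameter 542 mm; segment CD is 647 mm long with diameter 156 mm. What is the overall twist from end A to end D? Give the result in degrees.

J_AB = π(0.263)⁴/32 = 4.70×10^-4 m⁴; J_BC = π(0.542)⁴/32 = 8.47×10^-3 m⁴; J_CD = π(0.156)⁴/32 = 5.81×10^-5 m⁴.
θ = (T/G)·Σ L_i/J_i = (248000/77.1×10⁹)·(1.97/4.70×10^-4 + 7.85/8.47×10^-3 + 0.647/5.81×10^-5) = 0.05226 rad.

2.99°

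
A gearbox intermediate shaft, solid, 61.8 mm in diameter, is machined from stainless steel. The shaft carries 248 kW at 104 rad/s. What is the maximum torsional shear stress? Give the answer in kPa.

51500 kPa

ω = 104 rad/s, so T = P/ω = 248×10³ / 104.0 = 2385 N·m.
J = πd⁴/32 = π(0.0618)⁴/32 = 1.432×10^-6 m⁴.
τ_max = T·r/J = 2385 × 0.0309 / 1.432×10^-6 = 5.145×10^7 Pa.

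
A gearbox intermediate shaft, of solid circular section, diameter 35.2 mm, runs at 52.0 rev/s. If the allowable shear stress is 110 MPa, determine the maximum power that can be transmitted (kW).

J = πd⁴/32 = π(0.0352)⁴/32 = 1.507×10^-7 m⁴.
T_max = τ_allow·J/r = 1.10×10^8 × 1.507×10^-7 / 0.0176 = 942.0 N·m.
ω = 2π·52.0 = 326.7 rad/s, so P_max = T_max·ω = 3.078×10^5 W.

308 kW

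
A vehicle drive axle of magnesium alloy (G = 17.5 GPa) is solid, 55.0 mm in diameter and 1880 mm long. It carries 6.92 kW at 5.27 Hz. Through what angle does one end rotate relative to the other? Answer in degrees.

ω = 2π·5.27 = 33.11 rad/s, so T = P/ω = 6.92×10³ / 33.11 = 209.0 N·m.
J = πd⁴/32 = π(0.0550)⁴/32 = 8.984×10^-7 m⁴.
θ = T·L/(G·J) = 209.0 × 1.88 / (17.5×10⁹ × 8.984×10^-7) = 0.02499 rad.

1.43°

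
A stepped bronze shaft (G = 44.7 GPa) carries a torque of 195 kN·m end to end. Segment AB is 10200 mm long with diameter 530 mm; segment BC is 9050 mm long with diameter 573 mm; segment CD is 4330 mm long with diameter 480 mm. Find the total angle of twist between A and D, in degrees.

0.751°

J_AB = π(0.530)⁴/32 = 7.75×10^-3 m⁴; J_BC = π(0.573)⁴/32 = 0.0106 m⁴; J_CD = π(0.480)⁴/32 = 5.21×10^-3 m⁴.
θ = (T/G)·Σ L_i/J_i = (195000/44.7×10⁹)·(10.2/7.75×10^-3 + 9.05/0.0106 + 4.33/5.21×10^-3) = 0.01310 rad.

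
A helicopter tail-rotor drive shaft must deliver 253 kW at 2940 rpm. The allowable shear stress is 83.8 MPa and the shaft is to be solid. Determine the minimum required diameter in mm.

ω = 2π·2940/60 = 307.9 rad/s, so T = P/ω = 253×10³ / 307.9 = 821.8 N·m.
For a solid shaft τ_max = 16T/(πd³), so d = (16T/(π τ_allow))^(1/3) = (16·821.8/(π·8.38×10^7))^(1/3) = 0.03683 m.

36.8 mm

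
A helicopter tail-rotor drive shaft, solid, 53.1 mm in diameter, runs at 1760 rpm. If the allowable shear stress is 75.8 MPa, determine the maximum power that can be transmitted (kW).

J = πd⁴/32 = π(0.0531)⁴/32 = 7.805×10^-7 m⁴.
T_max = τ_allow·J/r = 7.58×10^7 × 7.805×10^-7 / 0.0266 = 2228 N·m.
ω = 2π·1760/60 = 184.3 rad/s, so P_max = T_max·ω = 4.107×10^5 W.

411 kW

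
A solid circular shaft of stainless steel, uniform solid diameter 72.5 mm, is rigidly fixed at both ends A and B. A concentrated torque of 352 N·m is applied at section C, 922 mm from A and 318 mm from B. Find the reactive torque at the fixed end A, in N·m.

90.3 N·m

With uniform GJ and both ends fixed, compatibility θ_AC = θ_CB gives T_A·a = T_B·b, together with T_A + T_B = T₀.
T_A = T₀·b/(a+b) = 352.0·318/1240 = 90.27 N·m; T_B = 261.7 N·m.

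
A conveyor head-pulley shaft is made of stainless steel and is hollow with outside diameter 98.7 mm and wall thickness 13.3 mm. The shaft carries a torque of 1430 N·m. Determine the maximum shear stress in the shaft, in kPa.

10600 kPa

J = π(d_o⁴ − d_i⁴)/32 = π(0.0987⁴ − 0.0721⁴)/32 = 6.664×10^-6 m⁴.
τ_max = T·r/J = 1430 × 0.0493 / 6.664×10^-6 = 1.059×10^7 Pa.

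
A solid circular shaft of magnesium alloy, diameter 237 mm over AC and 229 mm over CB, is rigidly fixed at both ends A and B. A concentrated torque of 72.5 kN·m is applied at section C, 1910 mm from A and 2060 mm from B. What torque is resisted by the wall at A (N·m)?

Compatibility: T_A·a/J_AC = T_B·b/J_CB with T_A + T_B = T₀.
J_AC = 3.10×10^-4 m⁴, J_CB = 2.70×10^-4 m⁴, so T_A = T₀·(J_AC/a)/((J_AC/a)+(J_CB/b)) = 40100 N·m, T_B = 32400 N·m.

40100 N·m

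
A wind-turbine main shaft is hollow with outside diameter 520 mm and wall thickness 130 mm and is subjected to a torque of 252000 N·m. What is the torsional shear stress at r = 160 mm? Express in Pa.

J = π(d_o⁴ − d_i⁴)/32 = π(0.520⁴ − 0.260⁴)/32 = 6.730×10^-3 m⁴.
Shear stress varies linearly with radius: τ = T·r/J = 252000 × 0.160 / 6.730×10^-3 = 5.992×10^6 Pa.

5.99e6 Pa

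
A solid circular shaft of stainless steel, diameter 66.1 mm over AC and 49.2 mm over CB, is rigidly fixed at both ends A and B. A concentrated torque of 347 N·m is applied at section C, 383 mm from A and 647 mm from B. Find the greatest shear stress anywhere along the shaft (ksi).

Compatibility: T_A·a/J_AC = T_B·b/J_CB with T_A + T_B = T₀.
J_AC = 1.87×10^-6 m⁴, J_CB = 5.75×10^-7 m⁴, so T_A = T₀·(J_AC/a)/((J_AC/a)+(J_CB/b)) = 293.6 N·m, T_B = 53.35 N·m.
τ in each portion: τ_AC = 5.18×10^6 Pa, τ_CB = 2.28×10^6 Pa; maximum is in AC.
τ_max = T_AC·r/J = 293.6·0.0330/1.87×10^-6 = 5.178×10^6 Pa.

0.751 ksi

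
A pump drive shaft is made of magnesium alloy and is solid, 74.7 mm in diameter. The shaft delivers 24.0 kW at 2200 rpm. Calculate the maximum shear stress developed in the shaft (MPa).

ω = 2π·2200/60 = 230.4 rad/s, so T = P/ω = 24.0×10³ / 230.4 = 104.2 N·m.
J = πd⁴/32 = π(0.0747)⁴/32 = 3.057×10^-6 m⁴.
τ_max = T·r/J = 104.2 × 0.0374 / 3.057×10^-6 = 1.273×10^6 Pa.

1.27 MPa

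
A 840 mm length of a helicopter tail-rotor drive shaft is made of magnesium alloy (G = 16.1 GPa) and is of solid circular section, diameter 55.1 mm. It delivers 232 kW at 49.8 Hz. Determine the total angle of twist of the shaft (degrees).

2.45°

ω = 2π·49.8 = 312.9 rad/s, so T = P/ω = 232×10³ / 312.9 = 741.4 N·m.
J = πd⁴/32 = π(0.0551)⁴/32 = 9.049×10^-7 m⁴.
θ = T·L/(G·J) = 741.4 × 0.840 / (16.1×10⁹ × 9.049×10^-7) = 0.04275 rad.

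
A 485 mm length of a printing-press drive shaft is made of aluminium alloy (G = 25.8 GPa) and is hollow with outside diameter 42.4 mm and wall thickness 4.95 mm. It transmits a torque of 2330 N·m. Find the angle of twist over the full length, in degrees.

12.1°

J = π(d_o⁴ − d_i⁴)/32 = π(0.0424⁴ − 0.0325⁴)/32 = 2.078×10^-7 m⁴.
θ = T·L/(G·J) = 2330 × 0.485 / (25.8×10⁹ × 2.078×10^-7) = 0.2108 rad.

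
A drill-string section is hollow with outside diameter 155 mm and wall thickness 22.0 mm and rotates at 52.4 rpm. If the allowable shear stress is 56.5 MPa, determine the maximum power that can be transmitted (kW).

167 kW

J = π(d_o⁴ − d_i⁴)/32 = π(0.155⁴ − 0.111⁴)/32 = 4.176×10^-5 m⁴.
T_max = τ_allow·J/r = 5.65×10^7 × 4.176×10^-5 / 0.0775 = 30450 N·m.
ω = 2π·52.4/60 = 5.487 rad/s, so P_max = T_max·ω = 1.671×10^5 W.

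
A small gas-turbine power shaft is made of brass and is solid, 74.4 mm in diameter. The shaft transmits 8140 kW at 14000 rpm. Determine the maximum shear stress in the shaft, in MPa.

ω = 2π·14000/60 = 1466 rad/s, so T = P/ω = 8140×10³ / 1466 = 5552 N·m.
J = πd⁴/32 = π(0.0744)⁴/32 = 3.008×10^-6 m⁴.
τ_max = T·r/J = 5552 × 0.0372 / 3.008×10^-6 = 6.866×10^7 Pa.

68.7 MPa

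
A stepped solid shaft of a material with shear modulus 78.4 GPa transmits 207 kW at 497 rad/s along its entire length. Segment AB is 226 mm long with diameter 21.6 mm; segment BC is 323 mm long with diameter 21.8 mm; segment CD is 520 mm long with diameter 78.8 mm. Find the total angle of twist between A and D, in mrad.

134 mrad

ω = 497 rad/s, so T = P/ω = 207×10³ / 497.0 = 416.5 N·m.
J_AB = π(0.0216)⁴/32 = 2.14×10^-8 m⁴; J_BC = π(0.0218)⁴/32 = 2.22×10^-8 m⁴; J_CD = π(0.0788)⁴/32 = 3.79×10^-6 m⁴.
θ = (T/G)·Σ L_i/J_i = (416.5/78.4×10⁹)·(0.226/2.14×10^-8 + 0.323/2.22×10^-8 + 0.520/3.79×10^-6) = 0.1343 rad.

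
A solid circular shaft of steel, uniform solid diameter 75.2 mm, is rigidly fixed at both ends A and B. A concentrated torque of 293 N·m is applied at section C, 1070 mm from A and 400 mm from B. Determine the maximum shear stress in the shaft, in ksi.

With uniform GJ and both ends fixed, compatibility θ_AC = θ_CB gives T_A·a = T_B·b, together with T_A + T_B = T₀.
T_A = T₀·b/(a+b) = 293.0·400/1470 = 79.73 N·m; T_B = 213.3 N·m.
τ in each portion: τ_AC = 9.55×10^5 Pa, τ_CB = 2.55×10^6 Pa; maximum is in CB.
τ_max = T_CB·r/J = 213.3·0.0376/3.14×10^-6 = 2.554×10^6 Pa.

0.370 ksi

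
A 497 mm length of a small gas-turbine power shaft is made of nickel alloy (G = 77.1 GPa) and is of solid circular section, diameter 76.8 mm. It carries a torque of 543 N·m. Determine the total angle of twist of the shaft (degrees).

J = πd⁴/32 = π(0.0768)⁴/32 = 3.415×10^-6 m⁴.
θ = T·L/(G·J) = 543.0 × 0.497 / (77.1×10⁹ × 3.415×10^-6) = 1.025×10^-3 rad.

0.0587°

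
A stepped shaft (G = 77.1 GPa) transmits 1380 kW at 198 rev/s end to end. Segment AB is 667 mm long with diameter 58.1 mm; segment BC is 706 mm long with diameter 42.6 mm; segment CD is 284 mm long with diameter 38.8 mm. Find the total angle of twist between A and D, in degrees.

ω = 2π·198 = 1244 rad/s, so T = P/ω = 1380×10³ / 1244 = 1109 N·m.
J_AB = π(0.0581)⁴/32 = 1.12×10^-6 m⁴; J_BC = π(0.0426)⁴/32 = 3.23×10^-7 m⁴; J_CD = π(0.0388)⁴/32 = 2.22×10^-7 m⁴.
θ = (T/G)·Σ L_i/J_i = (1109/77.1×10⁹)·(0.667/1.12×10^-6 + 0.706/3.23×10^-7 + 0.284/2.22×10^-7) = 0.05836 rad.

3.34°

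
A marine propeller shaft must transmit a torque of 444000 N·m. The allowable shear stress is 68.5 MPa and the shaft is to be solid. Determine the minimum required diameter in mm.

321 mm

For a solid shaft τ_max = 16T/(πd³), so d = (16T/(π τ_allow))^(1/3) = (16·444000/(π·6.85×10^7))^(1/3) = 0.3208 m.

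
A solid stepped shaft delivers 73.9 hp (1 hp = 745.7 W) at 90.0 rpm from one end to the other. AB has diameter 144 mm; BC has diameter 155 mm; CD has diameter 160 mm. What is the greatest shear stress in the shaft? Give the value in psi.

ω = 2π·90.0/60 = 9.425 rad/s, so T = P/ω = 73.9×745.7 / 9.425 = 5847 N·m.
Under the same torque, τ_max = 16T/(πd³) is largest where d is smallest — segment AB (d = 144 mm).
τ_max = 16·5847/(π·(0.144)³) = 9.973×10^6 Pa.

1450 psi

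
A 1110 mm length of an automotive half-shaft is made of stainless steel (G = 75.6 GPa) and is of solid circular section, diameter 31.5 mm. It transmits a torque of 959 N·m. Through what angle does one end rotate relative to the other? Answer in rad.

0.146 rad

J = πd⁴/32 = π(0.0315)⁴/32 = 9.666×10^-8 m⁴.
θ = T·L/(G·J) = 959.0 × 1.11 / (75.6×10⁹ × 9.666×10^-8) = 0.1457 rad.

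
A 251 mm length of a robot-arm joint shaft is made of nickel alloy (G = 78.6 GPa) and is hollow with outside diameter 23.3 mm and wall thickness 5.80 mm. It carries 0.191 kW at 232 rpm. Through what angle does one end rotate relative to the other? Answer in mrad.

ω = 2π·232/60 = 24.29 rad/s, so T = P/ω = 0.191×10³ / 24.29 = 7.862 N·m.
J = π(d_o⁴ − d_i⁴)/32 = π(0.0233⁴ − 0.0117⁴)/32 = 2.710×10^-8 m⁴.
θ = T·L/(G·J) = 7.862 × 0.251 / (78.6×10⁹ × 2.710×10^-8) = 9.266×10^-4 rad.

0.927 mrad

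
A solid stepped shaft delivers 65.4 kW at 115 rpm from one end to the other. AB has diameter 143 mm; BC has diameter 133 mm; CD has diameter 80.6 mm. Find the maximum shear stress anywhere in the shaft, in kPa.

52800 kPa

ω = 2π·115/60 = 12.04 rad/s, so T = P/ω = 65.4×10³ / 12.04 = 5431 N·m.
Under the same torque, τ_max = 16T/(πd³) is largest where d is smallest — segment CD (d = 80.6 mm).
τ_max = 16·5431/(π·(0.0806)³) = 5.282×10^7 Pa.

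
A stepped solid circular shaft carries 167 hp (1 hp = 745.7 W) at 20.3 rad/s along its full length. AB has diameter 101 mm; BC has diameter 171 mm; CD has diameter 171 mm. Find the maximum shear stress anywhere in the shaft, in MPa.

ω = 20.3 rad/s, so T = P/ω = 167×745.7 / 20.30 = 6135 N·m.
Under the same torque, τ_max = 16T/(πd³) is largest where d is smallest — segment AB (d = 101 mm).
τ_max = 16·6135/(π·(0.101)³) = 3.032×10^7 Pa.

30.3 MPa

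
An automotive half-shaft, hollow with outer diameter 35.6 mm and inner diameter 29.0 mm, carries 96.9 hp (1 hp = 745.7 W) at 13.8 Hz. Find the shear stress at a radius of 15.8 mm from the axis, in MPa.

149 MPa

ω = 2π·13.8 = 86.71 rad/s, so T = P/ω = 96.9×745.7 / 86.71 = 833.4 N·m.
J = π(d_o⁴ − d_i⁴)/32 = π(0.0356⁴ − 0.0290⁴)/32 = 8.825×10^-8 m⁴.
Shear stress varies linearly with radius: τ = T·r/J = 833.4 × 0.0158 / 8.825×10^-8 = 1.492×10^8 Pa.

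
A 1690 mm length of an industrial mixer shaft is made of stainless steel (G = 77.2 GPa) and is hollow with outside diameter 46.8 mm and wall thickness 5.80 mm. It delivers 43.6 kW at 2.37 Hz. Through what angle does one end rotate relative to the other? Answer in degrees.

11.5°

ω = 2π·2.37 = 14.89 rad/s, so T = P/ω = 43.6×10³ / 14.89 = 2928 N·m.
J = π(d_o⁴ − d_i⁴)/32 = π(0.0468⁴ − 0.0352⁴)/32 = 3.202×10^-7 m⁴.
θ = T·L/(G·J) = 2928 × 1.69 / (77.2×10⁹ × 3.202×10^-7) = 0.2001 rad.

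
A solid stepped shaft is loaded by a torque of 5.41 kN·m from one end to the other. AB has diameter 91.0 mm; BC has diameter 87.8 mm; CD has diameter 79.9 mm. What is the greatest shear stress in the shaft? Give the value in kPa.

Under the same torque, τ_max = 16T/(πd³) is largest where d is smallest — segment CD (d = 79.9 mm).
τ_max = 16·5410/(π·(0.0799)³) = 5.402×10^7 Pa.

54000 kPa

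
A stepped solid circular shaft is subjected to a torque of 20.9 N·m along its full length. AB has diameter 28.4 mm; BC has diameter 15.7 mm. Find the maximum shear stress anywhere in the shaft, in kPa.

Under the same torque, τ_max = 16T/(πd³) is largest where d is smallest — segment BC (d = 15.7 mm).
τ_max = 16·20.90/(π·(0.0157)³) = 2.751×10^7 Pa.

27500 kPa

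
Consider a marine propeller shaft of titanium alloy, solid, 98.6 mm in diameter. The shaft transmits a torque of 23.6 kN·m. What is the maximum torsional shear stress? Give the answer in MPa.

125 MPa

J = πd⁴/32 = π(0.0986)⁴/32 = 9.279×10^-6 m⁴.
τ_max = T·r/J = 23600 × 0.0493 / 9.279×10^-6 = 1.254×10^8 Pa.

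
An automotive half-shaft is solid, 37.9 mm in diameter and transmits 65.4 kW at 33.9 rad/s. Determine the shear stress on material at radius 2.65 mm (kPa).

25200 kPa

ω = 33.9 rad/s, so T = P/ω = 65.4×10³ / 33.90 = 1929 N·m.
J = πd⁴/32 = π(0.0379)⁴/32 = 2.026×10^-7 m⁴.
Shear stress varies linearly with radius: τ = T·r/J = 1929 × 0.00265 / 2.026×10^-7 = 2.524×10^7 Pa.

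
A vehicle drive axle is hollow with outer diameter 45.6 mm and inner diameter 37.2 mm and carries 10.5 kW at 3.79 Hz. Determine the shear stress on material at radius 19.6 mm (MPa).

36.5 MPa

ω = 2π·3.79 = 23.81 rad/s, so T = P/ω = 10.5×10³ / 23.81 = 440.9 N·m.
J = π(d_o⁴ − d_i⁴)/32 = π(0.0456⁴ − 0.0372⁴)/32 = 2.365×10^-7 m⁴.
Shear stress varies linearly with radius: τ = T·r/J = 440.9 × 0.0196 / 2.365×10^-7 = 3.655×10^7 Pa.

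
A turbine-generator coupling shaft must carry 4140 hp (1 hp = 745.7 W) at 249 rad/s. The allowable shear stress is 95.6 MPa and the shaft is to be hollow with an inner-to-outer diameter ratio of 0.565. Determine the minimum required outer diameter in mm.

ω = 249 rad/s, so T = P/ω = 4140×745.7 / 249.0 = 12400 N·m.
For a hollow shaft with d_i/d_o = 0.565: τ_max = 16T/(π d_o³ (1−k⁴)), so d_o = [16T/(π τ_allow (1−k⁴))]^(1/3) = [16·12400/(π·9.56×10^7·0.8981)]^(1/3) = 0.09026 m.

90.3 mm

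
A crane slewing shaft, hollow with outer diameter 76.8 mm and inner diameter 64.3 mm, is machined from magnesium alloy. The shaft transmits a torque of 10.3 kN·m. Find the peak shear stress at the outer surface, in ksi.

33.0 ksi

J = π(d_o⁴ − d_i⁴)/32 = π(0.0768⁴ − 0.0643⁴)/32 = 1.737×10^-6 m⁴.
τ_max = T·r/J = 10300 × 0.0384 / 1.737×10^-6 = 2.277×10^8 Pa.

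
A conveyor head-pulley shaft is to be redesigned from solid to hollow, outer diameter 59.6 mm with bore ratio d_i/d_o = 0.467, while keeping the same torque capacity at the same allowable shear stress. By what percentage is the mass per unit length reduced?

Equal τ_max and T ⇒ the solid shaft needs d_s³ = d_o³(1−k⁴), so d_s = 59.6·(1−0.467⁴)^(1/3) = 58.64 mm.
Area ratio A_h/A_s = d_o²(1−k²)/d_s² = (1−k²)/(1−k⁴)^(2/3) = 0.8077.
Mass saving = 1 − 0.8077 = 19.2 %.

19.2 %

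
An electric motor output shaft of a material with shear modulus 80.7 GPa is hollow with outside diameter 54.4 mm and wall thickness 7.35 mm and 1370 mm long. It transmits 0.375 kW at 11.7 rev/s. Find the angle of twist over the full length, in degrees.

0.00806°

ω = 2π·11.7 = 73.51 rad/s, so T = P/ω = 0.375×10³ / 73.51 = 5.101 N·m.
J = π(d_o⁴ − d_i⁴)/32 = π(0.0544⁴ − 0.0397⁴)/32 = 6.159×10^-7 m⁴.
θ = T·L/(G·J) = 5.101 × 1.37 / (80.7×10⁹ × 6.159×10^-7) = 1.406×10^-4 rad.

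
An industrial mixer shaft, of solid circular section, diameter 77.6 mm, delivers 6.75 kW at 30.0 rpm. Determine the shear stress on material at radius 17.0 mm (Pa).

1.03e7 Pa

ω = 2π·30.0/60 = 3.142 rad/s, so T = P/ω = 6.75×10³ / 3.142 = 2149 N·m.
J = πd⁴/32 = π(0.0776)⁴/32 = 3.560×10^-6 m⁴.
Shear stress varies linearly with radius: τ = T·r/J = 2149 × 0.0170 / 3.560×10^-6 = 1.026×10^7 Pa.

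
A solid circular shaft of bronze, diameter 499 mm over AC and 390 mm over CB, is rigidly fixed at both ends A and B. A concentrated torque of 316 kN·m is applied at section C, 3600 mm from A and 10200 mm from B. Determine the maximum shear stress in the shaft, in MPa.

11.4 MPa

Compatibility: T_A·a/J_AC = T_B·b/J_CB with T_A + T_B = T₀.
J_AC = 6.09×10^-3 m⁴, J_CB = 2.27×10^-3 m⁴, so T_A = T₀·(J_AC/a)/((J_AC/a)+(J_CB/b)) = 279200 N·m, T_B = 36770 N·m.
τ in each portion: τ_AC = 1.14×10^7 Pa, τ_CB = 3.16×10^6 Pa; maximum is in AC.
τ_max = T_AC·r/J = 279200·0.249/6.09×10^-3 = 1.145×10^7 Pa.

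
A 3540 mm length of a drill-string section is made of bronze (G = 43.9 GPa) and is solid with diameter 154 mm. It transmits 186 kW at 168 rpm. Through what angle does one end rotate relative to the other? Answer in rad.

ω = 2π·168/60 = 17.59 rad/s, so T = P/ω = 186×10³ / 17.59 = 10570 N·m.
J = πd⁴/32 = π(0.154)⁴/32 = 5.522×10^-5 m⁴.
θ = T·L/(G·J) = 10570 × 3.54 / (43.9×10⁹ × 5.522×10^-5) = 0.01544 rad.

0.0154 rad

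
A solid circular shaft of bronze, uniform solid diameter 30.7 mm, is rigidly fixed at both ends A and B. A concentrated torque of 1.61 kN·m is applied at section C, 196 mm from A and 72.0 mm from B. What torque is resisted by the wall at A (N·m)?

433 N·m

With uniform GJ and both ends fixed, compatibility θ_AC = θ_CB gives T_A·a = T_B·b, together with T_A + T_B = T₀.
T_A = T₀·b/(a+b) = 1610·72.0/268.0 = 432.5 N·m; T_B = 1177 N·m.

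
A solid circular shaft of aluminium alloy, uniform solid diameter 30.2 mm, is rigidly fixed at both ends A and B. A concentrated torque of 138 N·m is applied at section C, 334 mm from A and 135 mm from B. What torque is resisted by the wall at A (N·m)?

With uniform GJ and both ends fixed, compatibility θ_AC = θ_CB gives T_A·a = T_B·b, together with T_A + T_B = T₀.
T_A = T₀·b/(a+b) = 138.0·135/469.0 = 39.72 N·m; T_B = 98.28 N·m.

39.7 N·m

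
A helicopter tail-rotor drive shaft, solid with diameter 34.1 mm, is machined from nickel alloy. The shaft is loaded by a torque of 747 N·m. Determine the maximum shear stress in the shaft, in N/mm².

95.9 N/mm²

J = πd⁴/32 = π(0.0341)⁴/32 = 1.327×10^-7 m⁴.
τ_max = T·r/J = 747.0 × 0.0170 / 1.327×10^-7 = 9.595×10^7 Pa.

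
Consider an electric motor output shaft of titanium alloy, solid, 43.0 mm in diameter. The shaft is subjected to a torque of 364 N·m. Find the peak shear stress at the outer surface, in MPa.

23.3 MPa

J = πd⁴/32 = π(0.0430)⁴/32 = 3.356×10^-7 m⁴.
τ_max = T·r/J = 364.0 × 0.0215 / 3.356×10^-7 = 2.332×10^7 Pa.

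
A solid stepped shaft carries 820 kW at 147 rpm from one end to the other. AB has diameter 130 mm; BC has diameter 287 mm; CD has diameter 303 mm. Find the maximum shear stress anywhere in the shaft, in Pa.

1.23e8 Pa

ω = 2π·147/60 = 15.39 rad/s, so T = P/ω = 820×10³ / 15.39 = 53270 N·m.
Under the same torque, τ_max = 16T/(πd³) is largest where d is smallest — segment AB (d = 130 mm).
τ_max = 16·53270/(π·(0.130)³) = 1.235×10^8 Pa.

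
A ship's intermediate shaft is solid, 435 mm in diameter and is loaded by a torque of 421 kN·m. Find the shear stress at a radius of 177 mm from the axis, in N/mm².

J = πd⁴/32 = π(0.435)⁴/32 = 3.515×10^-3 m⁴.
Shear stress varies linearly with radius: τ = T·r/J = 421000 × 0.177 / 3.515×10^-3 = 2.120×10^7 Pa.

21.2 N/mm²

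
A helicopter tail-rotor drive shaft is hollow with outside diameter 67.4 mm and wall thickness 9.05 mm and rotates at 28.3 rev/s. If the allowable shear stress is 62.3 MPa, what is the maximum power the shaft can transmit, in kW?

475 kW

J = π(d_o⁴ − d_i⁴)/32 = π(0.0674⁴ − 0.0493⁴)/32 = 1.446×10^-6 m⁴.
T_max = τ_allow·J/r = 6.23×10^7 × 1.446×10^-6 / 0.0337 = 2673 N·m.
ω = 2π·28.3 = 177.8 rad/s, so P_max = T_max·ω = 4.753×10^5 W.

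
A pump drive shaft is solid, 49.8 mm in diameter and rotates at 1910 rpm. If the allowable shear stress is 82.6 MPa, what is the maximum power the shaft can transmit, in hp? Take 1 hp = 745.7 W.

537 hp

J = πd⁴/32 = π(0.0498)⁴/32 = 6.038×10^-7 m⁴.
T_max = τ_allow·J/r = 8.26×10^7 × 6.038×10^-7 / 0.0249 = 2003 N·m.
ω = 2π·1910/60 = 200.0 rad/s, so P_max = T_max·ω = 4.006×10^5 W.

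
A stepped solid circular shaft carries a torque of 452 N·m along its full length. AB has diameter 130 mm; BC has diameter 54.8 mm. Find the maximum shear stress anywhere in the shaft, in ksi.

2.03 ksi

Under the same torque, τ_max = 16T/(πd³) is largest where d is smallest — segment BC (d = 54.8 mm).
τ_max = 16·452.0/(π·(0.0548)³) = 1.399×10^7 Pa.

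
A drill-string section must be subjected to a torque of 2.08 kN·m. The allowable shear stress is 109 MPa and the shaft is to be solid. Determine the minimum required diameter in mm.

For a solid shaft τ_max = 16T/(πd³), so d = (16T/(π τ_allow))^(1/3) = (16·2080/(π·1.09×10^8))^(1/3) = 0.04598 m.

46.0 mm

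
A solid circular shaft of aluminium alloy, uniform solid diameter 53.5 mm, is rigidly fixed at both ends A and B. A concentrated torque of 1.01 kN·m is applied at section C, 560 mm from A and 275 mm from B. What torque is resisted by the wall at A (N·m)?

With uniform GJ and both ends fixed, compatibility θ_AC = θ_CB gives T_A·a = T_B·b, together with T_A + T_B = T₀.
T_A = T₀·b/(a+b) = 1010·275/835.0 = 332.6 N·m; T_B = 677.4 N·m.

333 N·m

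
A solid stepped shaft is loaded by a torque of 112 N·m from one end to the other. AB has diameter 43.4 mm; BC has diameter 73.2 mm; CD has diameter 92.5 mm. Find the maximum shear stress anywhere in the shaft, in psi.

Under the same torque, τ_max = 16T/(πd³) is largest where d is smallest — segment AB (d = 43.4 mm).
τ_max = 16·112.0/(π·(0.0434)³) = 6.978×10^6 Pa.

1010 psi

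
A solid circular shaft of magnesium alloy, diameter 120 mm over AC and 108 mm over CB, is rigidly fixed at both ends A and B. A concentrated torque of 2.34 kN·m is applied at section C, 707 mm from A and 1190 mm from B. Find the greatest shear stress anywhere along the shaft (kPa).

4960 kPa

Compatibility: T_A·a/J_AC = T_B·b/J_CB with T_A + T_B = T₀.
J_AC = 2.04×10^-5 m⁴, J_CB = 1.34×10^-5 m⁴, so T_A = T₀·(J_AC/a)/((J_AC/a)+(J_CB/b)) = 1684 N·m, T_B = 656.3 N·m.
τ in each portion: τ_AC = 4.96×10^6 Pa, τ_CB = 2.65×10^6 Pa; maximum is in AC.
τ_max = T_AC·r/J = 1684·0.0600/2.04×10^-5 = 4.962×10^6 Pa.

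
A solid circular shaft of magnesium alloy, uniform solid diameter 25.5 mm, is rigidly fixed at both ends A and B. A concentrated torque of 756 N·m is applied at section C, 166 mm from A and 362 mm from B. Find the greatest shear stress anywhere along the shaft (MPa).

159 MPa

With uniform GJ and both ends fixed, compatibility θ_AC = θ_CB gives T_A·a = T_B·b, together with T_A + T_B = T₀.
T_A = T₀·b/(a+b) = 756.0·362/528.0 = 518.3 N·m; T_B = 237.7 N·m.
τ in each portion: τ_AC = 1.59×10^8 Pa, τ_CB = 7.30×10^7 Pa; maximum is in AC.
τ_max = T_AC·r/J = 518.3·0.0127/4.15×10^-8 = 1.592×10^8 Pa.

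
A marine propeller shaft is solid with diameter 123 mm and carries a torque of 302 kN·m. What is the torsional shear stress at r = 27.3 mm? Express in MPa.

367 MPa

J = πd⁴/32 = π(0.123)⁴/32 = 2.247×10^-5 m⁴.
Shear stress varies linearly with radius: τ = T·r/J = 302000 × 0.0273 / 2.247×10^-5 = 3.669×10^8 Pa.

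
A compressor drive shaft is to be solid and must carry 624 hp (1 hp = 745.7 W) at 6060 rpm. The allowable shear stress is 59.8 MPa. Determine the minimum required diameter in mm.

ω = 2π·6060/60 = 634.6 rad/s, so T = P/ω = 624×745.7 / 634.6 = 733.2 N·m.
For a solid shaft τ_max = 16T/(πd³), so d = (16T/(π τ_allow))^(1/3) = (16·733.2/(π·5.98×10^7))^(1/3) = 0.03967 m.

39.7 mm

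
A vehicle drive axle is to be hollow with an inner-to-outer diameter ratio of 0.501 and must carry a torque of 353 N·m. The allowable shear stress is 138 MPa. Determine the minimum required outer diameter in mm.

For a hollow shaft with d_i/d_o = 0.501: τ_max = 16T/(π d_o³ (1−k⁴)), so d_o = [16T/(π τ_allow (1−k⁴))]^(1/3) = [16·353.0/(π·1.38×10^8·0.9370)]^(1/3) = 0.02405 m.

24.0 mm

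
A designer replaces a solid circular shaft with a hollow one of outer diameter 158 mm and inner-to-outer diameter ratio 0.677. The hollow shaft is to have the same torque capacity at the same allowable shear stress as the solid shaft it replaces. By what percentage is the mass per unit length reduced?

Equal τ_max and T ⇒ the solid shaft needs d_s³ = d_o³(1−k⁴), so d_s = 158·(1−0.677⁴)^(1/3) = 146.1 mm.
Area ratio A_h/A_s = d_o²(1−k²)/d_s² = (1−k²)/(1−k⁴)^(2/3) = 0.6339.
Mass saving = 1 − 0.6339 = 36.6 %.

36.6 %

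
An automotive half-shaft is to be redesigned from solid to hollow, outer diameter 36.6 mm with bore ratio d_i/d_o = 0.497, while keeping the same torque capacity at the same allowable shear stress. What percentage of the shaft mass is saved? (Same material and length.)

21.5 %

Equal τ_max and T ⇒ the solid shaft needs d_s³ = d_o³(1−k⁴), so d_s = 36.6·(1−0.497⁴)^(1/3) = 35.84 mm.
Area ratio A_h/A_s = d_o²(1−k²)/d_s² = (1−k²)/(1−k⁴)^(2/3) = 0.7853.
Mass saving = 1 − 0.7853 = 21.5 %.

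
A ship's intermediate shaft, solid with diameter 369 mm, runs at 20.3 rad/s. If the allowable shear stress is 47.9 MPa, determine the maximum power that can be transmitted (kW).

J = πd⁴/32 = π(0.369)⁴/32 = 1.820×10^-3 m⁴.
T_max = τ_allow·J/r = 4.79×10^7 × 1.820×10^-3 / 0.184 = 472500 N·m.
ω = 20.3 rad/s, so P_max = T_max·ω = 9.593×10^6 W.

9590 kW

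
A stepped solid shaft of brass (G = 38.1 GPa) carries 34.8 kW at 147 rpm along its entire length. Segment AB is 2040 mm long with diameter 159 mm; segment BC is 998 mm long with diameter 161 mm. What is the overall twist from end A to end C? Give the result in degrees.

ω = 2π·147/60 = 15.39 rad/s, so T = P/ω = 34.8×10³ / 15.39 = 2261 N·m.
J_AB = π(0.159)⁴/32 = 6.27×10^-5 m⁴; J_BC = π(0.161)⁴/32 = 6.60×10^-5 m⁴.
θ = (T/G)·Σ L_i/J_i = (2261/38.1×10⁹)·(2.04/6.27×10^-5 + 0.998/6.60×10^-5) = 2.827×10^-3 rad.

0.162°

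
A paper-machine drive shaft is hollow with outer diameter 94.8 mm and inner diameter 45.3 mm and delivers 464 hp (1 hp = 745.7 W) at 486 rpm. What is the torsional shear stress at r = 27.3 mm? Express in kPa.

24700 kPa

ω = 2π·486/60 = 50.89 rad/s, so T = P/ω = 464×745.7 / 50.89 = 6799 N·m.
J = π(d_o⁴ − d_i⁴)/32 = π(0.0948⁴ − 0.0453⁴)/32 = 7.516×10^-6 m⁴.
Shear stress varies linearly with radius: τ = T·r/J = 6799 × 0.0273 / 7.516×10^-6 = 2.469×10^7 Pa.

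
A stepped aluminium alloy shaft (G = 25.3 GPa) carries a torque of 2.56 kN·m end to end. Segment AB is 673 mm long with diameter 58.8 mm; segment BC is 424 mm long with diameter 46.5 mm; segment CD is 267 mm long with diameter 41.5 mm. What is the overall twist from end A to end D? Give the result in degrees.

J_AB = π(0.0588)⁴/32 = 1.17×10^-6 m⁴; J_BC = π(0.0465)⁴/32 = 4.59×10^-7 m⁴; J_CD = π(0.0415)⁴/32 = 2.91×10^-7 m⁴.
θ = (T/G)·Σ L_i/J_i = (2560/25.3×10⁹)·(0.673/1.17×10^-6 + 0.424/4.59×10^-7 + 0.267/2.91×10^-7) = 0.2443 rad.

14.0°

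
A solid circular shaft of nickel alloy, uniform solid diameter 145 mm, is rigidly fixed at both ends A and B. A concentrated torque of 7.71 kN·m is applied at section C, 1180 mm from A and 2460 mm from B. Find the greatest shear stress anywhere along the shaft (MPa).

8.70 MPa

With uniform GJ and both ends fixed, compatibility θ_AC = θ_CB gives T_A·a = T_B·b, together with T_A + T_B = T₀.
T_A = T₀·b/(a+b) = 7710·2460/3640 = 5211 N·m; T_B = 2499 N·m.
τ in each portion: τ_AC = 8.70×10^6 Pa, τ_CB = 4.18×10^6 Pa; maximum is in AC.
τ_max = T_AC·r/J = 5211·0.0725/4.34×10^-5 = 8.705×10^6 Pa.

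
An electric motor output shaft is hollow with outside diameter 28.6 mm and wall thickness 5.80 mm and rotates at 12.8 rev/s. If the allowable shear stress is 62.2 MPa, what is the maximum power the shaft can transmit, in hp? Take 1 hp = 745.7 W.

27.0 hp

J = π(d_o⁴ − d_i⁴)/32 = π(0.0286⁴ − 0.0170⁴)/32 = 5.749×10^-8 m⁴.
T_max = τ_allow·J/r = 6.22×10^7 × 5.749×10^-8 / 0.0143 = 250.0 N·m.
ω = 2π·12.8 = 80.42 rad/s, so P_max = T_max·ω = 2.011×10^4 W.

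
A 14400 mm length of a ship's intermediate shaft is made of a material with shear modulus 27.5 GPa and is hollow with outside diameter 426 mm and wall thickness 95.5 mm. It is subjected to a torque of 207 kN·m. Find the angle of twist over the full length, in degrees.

J = π(d_o⁴ − d_i⁴)/32 = π(0.426⁴ − 0.235⁴)/32 = 2.934×10^-3 m⁴.
θ = T·L/(G·J) = 207000 × 14.4 / (27.5×10⁹ × 2.934×10^-3) = 0.03695 rad.

2.12°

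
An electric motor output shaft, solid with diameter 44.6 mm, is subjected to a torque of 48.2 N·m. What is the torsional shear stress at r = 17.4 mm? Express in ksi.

0.313 ksi

J = πd⁴/32 = π(0.0446)⁴/32 = 3.885×10^-7 m⁴.
Shear stress varies linearly with radius: τ = T·r/J = 48.20 × 0.0174 / 3.885×10^-7 = 2.159×10^6 Pa.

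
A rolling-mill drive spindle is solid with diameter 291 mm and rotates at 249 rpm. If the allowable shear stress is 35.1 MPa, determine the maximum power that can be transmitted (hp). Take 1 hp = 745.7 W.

J = πd⁴/32 = π(0.291)⁴/32 = 7.040×10^-4 m⁴.
T_max = τ_allow·J/r = 3.51×10^7 × 7.040×10^-4 / 0.145 = 169800 N·m.
ω = 2π·249/60 = 26.08 rad/s, so P_max = T_max·ω = 4.428×10^6 W.

5940 hp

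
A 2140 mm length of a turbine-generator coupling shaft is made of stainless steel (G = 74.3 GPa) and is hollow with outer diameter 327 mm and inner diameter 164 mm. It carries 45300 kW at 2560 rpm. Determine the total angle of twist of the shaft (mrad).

ω = 2π·2560/60 = 268.1 rad/s, so T = P/ω = 45300×10³ / 268.1 = 169000 N·m.
J = π(d_o⁴ − d_i⁴)/32 = π(0.327⁴ − 0.164⁴)/32 = 1.051×10^-3 m⁴.
θ = T·L/(G·J) = 169000 × 2.14 / (74.3×10⁹ × 1.051×10^-3) = 4.629×10^-3 rad.

4.63 mrad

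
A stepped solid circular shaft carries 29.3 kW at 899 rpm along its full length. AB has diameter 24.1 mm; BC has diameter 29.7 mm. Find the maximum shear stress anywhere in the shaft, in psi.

ω = 2π·899/60 = 94.14 rad/s, so T = P/ω = 29.3×10³ / 94.14 = 311.2 N·m.
Under the same torque, τ_max = 16T/(πd³) is largest where d is smallest — segment AB (d = 24.1 mm).
τ_max = 16·311.2/(π·(0.0241)³) = 1.132×10^8 Pa.

16400 psi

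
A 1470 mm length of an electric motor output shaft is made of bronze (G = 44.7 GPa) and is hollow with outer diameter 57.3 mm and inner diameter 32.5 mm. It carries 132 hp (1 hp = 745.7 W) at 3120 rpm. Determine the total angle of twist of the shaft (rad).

0.0104 rad

ω = 2π·3120/60 = 326.7 rad/s, so T = P/ω = 132×745.7 / 326.7 = 301.3 N·m.
J = π(d_o⁴ − d_i⁴)/32 = π(0.0573⁴ − 0.0325⁴)/32 = 9.488×10^-7 m⁴.
θ = T·L/(G·J) = 301.3 × 1.47 / (44.7×10⁹ × 9.488×10^-7) = 0.01044 rad.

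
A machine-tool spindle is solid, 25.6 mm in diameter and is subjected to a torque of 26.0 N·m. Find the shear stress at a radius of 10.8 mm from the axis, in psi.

J = πd⁴/32 = π(0.0256)⁴/32 = 4.217×10^-8 m⁴.
Shear stress varies linearly with radius: τ = T·r/J = 26.00 × 0.0108 / 4.217×10^-8 = 6.659×10^6 Pa.

966 psi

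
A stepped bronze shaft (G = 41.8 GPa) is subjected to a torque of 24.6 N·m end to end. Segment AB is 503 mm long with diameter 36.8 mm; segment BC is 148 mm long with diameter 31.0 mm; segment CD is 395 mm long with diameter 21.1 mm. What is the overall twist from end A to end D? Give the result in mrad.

14.6 mrad

J_AB = π(0.0368)⁴/32 = 1.80×10^-7 m⁴; J_BC = π(0.0310)⁴/32 = 9.07×10^-8 m⁴; J_CD = π(0.0211)⁴/32 = 1.95×10^-8 m⁴.
θ = (T/G)·Σ L_i/J_i = (24.60/41.8×10⁹)·(0.503/1.80×10^-7 + 0.148/9.07×10^-8 + 0.395/1.95×10^-8) = 0.01455 rad.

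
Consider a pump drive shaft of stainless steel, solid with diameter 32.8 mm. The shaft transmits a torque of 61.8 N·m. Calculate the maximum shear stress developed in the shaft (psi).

J = πd⁴/32 = π(0.0328)⁴/32 = 1.136×10^-7 m⁴.
τ_max = T·r/J = 61.80 × 0.0164 / 1.136×10^-7 = 8.919×10^6 Pa.

1290 psi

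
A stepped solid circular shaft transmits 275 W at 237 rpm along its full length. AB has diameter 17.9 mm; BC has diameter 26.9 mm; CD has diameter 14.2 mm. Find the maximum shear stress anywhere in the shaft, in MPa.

19.7 MPa

ω = 2π·237/60 = 24.82 rad/s, so T = P/ω = 275 / 24.82 = 11.08 N·m.
Under the same torque, τ_max = 16T/(πd³) is largest where d is smallest — segment CD (d = 14.2 mm).
τ_max = 16·11.08/(π·(0.0142)³) = 1.971×10^7 Pa.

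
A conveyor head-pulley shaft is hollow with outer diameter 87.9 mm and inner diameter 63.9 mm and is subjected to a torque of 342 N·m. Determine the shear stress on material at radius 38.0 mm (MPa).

3.08 MPa

J = π(d_o⁴ − d_i⁴)/32 = π(0.0879⁴ − 0.0639⁴)/32 = 4.224×10^-6 m⁴.
Shear stress varies linearly with radius: τ = T·r/J = 342.0 × 0.0380 / 4.224×10^-6 = 3.077×10^6 Pa.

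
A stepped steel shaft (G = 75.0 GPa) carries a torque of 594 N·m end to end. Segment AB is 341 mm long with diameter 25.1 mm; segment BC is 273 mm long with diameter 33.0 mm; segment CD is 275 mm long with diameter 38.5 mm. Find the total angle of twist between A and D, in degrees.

5.61°

J_AB = π(0.0251)⁴/32 = 3.90×10^-8 m⁴; J_BC = π(0.0330)⁴/32 = 1.16×10^-7 m⁴; J_CD = π(0.0385)⁴/32 = 2.16×10^-7 m⁴.
θ = (T/G)·Σ L_i/J_i = (594.0/75.0×10⁹)·(0.341/3.90×10^-8 + 0.273/1.16×10^-7 + 0.275/2.16×10^-7) = 0.09798 rad.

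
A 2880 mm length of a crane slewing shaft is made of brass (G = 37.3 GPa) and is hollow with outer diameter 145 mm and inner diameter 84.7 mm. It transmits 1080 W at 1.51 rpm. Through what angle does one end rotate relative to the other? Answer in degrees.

ω = 2π·1.51/60 = 0.1581 rad/s, so T = P/ω = 1080 / 0.1581 = 6830 N·m.
J = π(d_o⁴ − d_i⁴)/32 = π(0.145⁴ − 0.0847⁴)/32 = 3.835×10^-5 m⁴.
θ = T·L/(G·J) = 6830 × 2.88 / (37.3×10⁹ × 3.835×10^-5) = 0.01375 rad.

0.788°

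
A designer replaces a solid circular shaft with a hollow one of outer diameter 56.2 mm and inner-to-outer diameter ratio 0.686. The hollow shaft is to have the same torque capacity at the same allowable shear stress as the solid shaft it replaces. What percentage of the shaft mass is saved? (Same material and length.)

Equal τ_max and T ⇒ the solid shaft needs d_s³ = d_o³(1−k⁴), so d_s = 56.2·(1−0.686⁴)^(1/3) = 51.70 mm.
Area ratio A_h/A_s = d_o²(1−k²)/d_s² = (1−k²)/(1−k⁴)^(2/3) = 0.6256.
Mass saving = 1 − 0.6256 = 37.4 %.

37.4 %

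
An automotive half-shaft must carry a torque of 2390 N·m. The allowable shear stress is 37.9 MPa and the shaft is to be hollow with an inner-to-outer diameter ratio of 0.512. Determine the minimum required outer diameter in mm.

70.1 mm

For a hollow shaft with d_i/d_o = 0.512: τ_max = 16T/(π d_o³ (1−k⁴)), so d_o = [16T/(π τ_allow (1−k⁴))]^(1/3) = [16·2390/(π·3.79×10^7·0.9313)]^(1/3) = 0.07013 m.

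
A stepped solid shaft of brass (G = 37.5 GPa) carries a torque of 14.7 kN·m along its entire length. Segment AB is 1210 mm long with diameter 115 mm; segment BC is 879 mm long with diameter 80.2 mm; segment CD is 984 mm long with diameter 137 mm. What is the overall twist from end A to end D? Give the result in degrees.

J_AB = π(0.115)⁴/32 = 1.72×10^-5 m⁴; J_BC = π(0.0802)⁴/32 = 4.06×10^-6 m⁴; J_CD = π(0.137)⁴/32 = 3.46×10^-5 m⁴.
θ = (T/G)·Σ L_i/J_i = (14700/37.5×10⁹)·(1.21/1.72×10^-5 + 0.879/4.06×10^-6 + 0.984/3.46×10^-5) = 0.1236 rad.

7.08°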